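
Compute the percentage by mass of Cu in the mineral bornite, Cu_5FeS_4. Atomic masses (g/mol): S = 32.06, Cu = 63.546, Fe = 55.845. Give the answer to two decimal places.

Molar mass of Cu_5FeS_4: 5×63.546 + 1×55.845 + 4×32.06 = 501.815 g/mol.
Mass of Cu per formula unit: 5 × 63.546 = 317.730 g.
Weight fraction Cu = 317.730 / 501.815 = 0.6332.

63.32 weight percent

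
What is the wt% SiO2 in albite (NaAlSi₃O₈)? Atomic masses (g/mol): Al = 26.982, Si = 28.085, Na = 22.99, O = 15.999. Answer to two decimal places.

68.74 wt%

M(NaAlSi₃O₈) = 262.219 g/mol; M(SiO2) = 60.083 g/mol.
Moles SiO2 per formula unit = 3 Si ÷ 1 = 3.0000.
SiO2 fraction = (3.0000 × 60.083) / 262.219 = 180.249/262.219 = 0.6874.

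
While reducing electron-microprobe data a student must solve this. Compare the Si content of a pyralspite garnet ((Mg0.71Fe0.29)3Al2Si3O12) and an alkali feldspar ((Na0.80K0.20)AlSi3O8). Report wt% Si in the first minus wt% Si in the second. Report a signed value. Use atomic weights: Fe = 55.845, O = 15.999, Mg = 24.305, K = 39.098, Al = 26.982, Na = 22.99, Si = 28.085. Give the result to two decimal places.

-12.17 percentage points

First mineral: 84.255 g Si in 430.562 g formula = 19.57 wt% Si.
Second mineral: 84.255 g Si in 265.441 g formula = 31.74 wt% Si.
19.57% − 31.74% gives a difference of -12.17 percentage points.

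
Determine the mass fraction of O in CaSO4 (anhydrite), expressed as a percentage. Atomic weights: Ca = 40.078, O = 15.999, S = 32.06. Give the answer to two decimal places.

47.01 weight percent

Molar mass of CaSO4: 1×40.078 + 1×32.06 + 4×15.999 = 136.134 g/mol.
Mass of O per formula unit: 4 × 15.999 = 63.996 g.
Weight fraction O = 63.996 / 136.134 = 0.4701.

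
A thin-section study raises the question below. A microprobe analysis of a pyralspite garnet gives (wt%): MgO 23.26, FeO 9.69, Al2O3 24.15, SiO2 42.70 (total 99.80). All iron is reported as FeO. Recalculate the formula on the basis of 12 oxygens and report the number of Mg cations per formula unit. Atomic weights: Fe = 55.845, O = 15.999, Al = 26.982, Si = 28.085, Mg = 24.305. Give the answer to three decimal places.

2.435 Mg apfu

MgO: 23.26/40.304 = 0.57711 mol → 0.57711 mol Mg, 0.57711 mol O.
FeO: 9.69/71.844 = 0.13488 mol → 0.13488 mol Fe, 0.13488 mol O.
Al2O3: 24.15/101.961 = 0.23686 mol → 0.47372 mol Al, 0.71058 mol O.
SiO2: 42.70/60.083 = 0.71068 mol → 0.71068 mol Si, 1.42136 mol O.
Total oxygen = 2.84393 mol. Normalization factor = 12/2.84393 = 4.21951.
Mg per 12 O = 0.57711 × 4.21951 = 2.435.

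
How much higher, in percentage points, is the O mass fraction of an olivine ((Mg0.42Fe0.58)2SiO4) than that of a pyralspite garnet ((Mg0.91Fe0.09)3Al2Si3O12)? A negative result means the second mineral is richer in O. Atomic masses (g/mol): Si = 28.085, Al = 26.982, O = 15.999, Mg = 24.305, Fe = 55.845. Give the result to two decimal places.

-10.54 percentage points

O in (Mg0.42Fe0.58)2SiO4: molar mass 177.277 g/mol; 4×15.999 = 63.996 g → 36.10 wt%.
O in (Mg0.91Fe0.09)3Al2Si3O12: molar mass 411.638 g/mol; 12×15.999 = 191.988 g → 46.64 wt%.
Difference = 36.10 − 46.64 = -10.54 percentage points.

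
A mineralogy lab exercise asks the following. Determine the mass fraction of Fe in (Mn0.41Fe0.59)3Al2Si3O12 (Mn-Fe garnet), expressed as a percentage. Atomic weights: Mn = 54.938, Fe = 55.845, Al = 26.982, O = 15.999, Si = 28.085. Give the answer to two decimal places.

Molar mass of (Mn0.41Fe0.59)3Al2Si3O12: 1.23×54.938 + 1.77×55.845 + 2×26.982 + 3×28.085 + 12×15.999 = 496.626 g/mol.
Mass of Fe per formula unit: 1.77 × 55.845 = 98.846 g.
Weight fraction Fe = 98.846 / 496.626 = 0.1990.

19.90 weight percent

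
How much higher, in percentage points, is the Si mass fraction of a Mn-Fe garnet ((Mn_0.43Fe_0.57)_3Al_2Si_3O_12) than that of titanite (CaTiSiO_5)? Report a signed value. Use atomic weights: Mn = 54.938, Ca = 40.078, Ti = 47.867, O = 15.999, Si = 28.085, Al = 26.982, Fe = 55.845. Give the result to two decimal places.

M((Mn_0.43Fe_0.57)_3Al_2Si_3O_12) = 496.572 g/mol, so wt% Si = 84.255/496.572 × 100 = 16.97%.
M(CaTiSiO_5) = 196.025 g/mol, so wt% Si = 28.085/196.025 × 100 = 14.33%.
16.97 − 14.33 = 2.64 pp.

2.64 percentage points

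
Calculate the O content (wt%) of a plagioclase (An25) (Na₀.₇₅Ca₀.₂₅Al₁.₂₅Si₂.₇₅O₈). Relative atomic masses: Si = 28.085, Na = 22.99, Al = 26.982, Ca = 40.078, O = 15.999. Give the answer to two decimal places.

Molar mass of Na₀.₇₅Ca₀.₂₅Al₁.₂₅Si₂.₇₅O₈: 0.75×22.99 + 0.25×40.078 + 1.25×26.982 + 2.75×28.085 + 8×15.999 = 266.215 g/mol.
Mass of O per formula unit: 8 × 15.999 = 127.992 g.
Weight fraction O = 127.992 / 266.215 = 0.4808.

48.08 wt%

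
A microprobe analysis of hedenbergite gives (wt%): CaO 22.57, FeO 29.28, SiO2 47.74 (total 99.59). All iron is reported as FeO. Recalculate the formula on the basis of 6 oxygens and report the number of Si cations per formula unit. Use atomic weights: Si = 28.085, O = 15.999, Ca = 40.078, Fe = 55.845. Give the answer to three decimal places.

1.987 Si apfu

CaO (M=56.077): mol = 0.40248; Ca = 0.40248, O = 0.40248.
FeO (M=71.844): mol = 0.40755; Fe = 0.40755, O = 0.40755.
SiO2 (M=60.083): mol = 0.79457; Si = 0.79457, O = 1.58914.
ΣO = 2.39917; factor = 6/ΣO = 2.50086.
Si apfu = 0.79457 × 2.50086 = 1.987.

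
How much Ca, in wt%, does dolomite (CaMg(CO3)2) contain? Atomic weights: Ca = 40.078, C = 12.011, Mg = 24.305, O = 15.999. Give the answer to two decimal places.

21.73 wt%

Formula mass = 1*40.078 + 1*24.305 + 2*12.011 + 6*15.999 = 184.399 g/mol, of which 40.078 g is Ca.
So Ca makes up 40.078/184.399 = 0.2173 of the mass, i.e. 21.73%.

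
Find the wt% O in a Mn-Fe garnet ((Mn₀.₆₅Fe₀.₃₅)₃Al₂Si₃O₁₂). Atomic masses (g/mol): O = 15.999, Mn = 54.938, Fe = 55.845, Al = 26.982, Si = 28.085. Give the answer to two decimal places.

Formula mass = 1.95×54.938 + 1.05×55.845 + 2×26.982 + 3×28.085 + 12×15.999 = 495.973 g/mol, of which 191.988 g is O.
So O makes up 191.988/495.973 = 0.3871 of the mass, i.e. 38.71%.

38.71 wt%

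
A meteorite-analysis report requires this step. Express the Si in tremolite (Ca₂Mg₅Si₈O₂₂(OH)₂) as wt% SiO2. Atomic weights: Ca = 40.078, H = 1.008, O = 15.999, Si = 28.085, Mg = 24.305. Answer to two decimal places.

59.17 wt%

Molar mass of Ca₂Mg₅Si₈O₂₂(OH)₂ = 2×40.078 + 5×24.305 + 8×28.085 + 24×15.999 + 2×1.008 = 812.353 g/mol.
Each formula unit contains 8 Si, equivalent to 8/1 = 8.0000 mol SiO2.
M(SiO2) = 1×28.085 + 2×15.999 = 60.083 g/mol.
Mass of SiO2 per formula unit = 8.0000 × 60.083 = 480.664 g.
SiO2 wt% = 480.664 / 812.353 × 100 = 59.17%.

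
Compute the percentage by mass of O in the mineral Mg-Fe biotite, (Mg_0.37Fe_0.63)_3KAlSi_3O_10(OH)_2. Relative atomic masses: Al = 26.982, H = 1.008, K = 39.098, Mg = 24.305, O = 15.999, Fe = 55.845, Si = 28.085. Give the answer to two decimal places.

40.26 weight percent

M((Mg_0.37Fe_0.63)_3KAlSi_3O_10(OH)_2) = 476.865 g/mol.
O contributes 12 × 15.999 = 191.988 g per mole.
191.988/476.865 = 0.4026 → 40.26%.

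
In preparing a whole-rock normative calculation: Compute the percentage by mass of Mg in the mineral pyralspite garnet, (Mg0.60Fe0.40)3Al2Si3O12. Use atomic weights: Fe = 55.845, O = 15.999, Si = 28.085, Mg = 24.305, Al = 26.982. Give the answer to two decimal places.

Formula mass = 1.80×24.305 + 1.20×55.845 + 2×26.982 + 3×28.085 + 12×15.999 = 440.970 g/mol, of which 43.749 g is Mg.
So Mg makes up 43.749/440.970 = 0.0992 of the mass, i.e. 9.92%.

9.92 wt%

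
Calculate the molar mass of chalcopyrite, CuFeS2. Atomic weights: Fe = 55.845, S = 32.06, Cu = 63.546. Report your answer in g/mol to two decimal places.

183.51 g/mol

Cu: 1 × 63.546 = 63.5460
Fe: 1 × 55.845 = 55.8450
S: 2 × 32.06 = 64.1200
Summing the contributions gives the formula mass.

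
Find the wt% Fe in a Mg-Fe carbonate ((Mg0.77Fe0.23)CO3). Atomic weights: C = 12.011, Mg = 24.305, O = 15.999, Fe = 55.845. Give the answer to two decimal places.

14.03 weight percent

Molar mass of (Mg0.77Fe0.23)CO3: 0.77*24.305 + 0.23*55.845 + 1*12.011 + 3*15.999 = 91.567 g/mol.
Mass of Fe per formula unit: 0.23 × 55.845 = 12.844 g.
Weight fraction Fe = 12.844 / 91.567 = 0.1403.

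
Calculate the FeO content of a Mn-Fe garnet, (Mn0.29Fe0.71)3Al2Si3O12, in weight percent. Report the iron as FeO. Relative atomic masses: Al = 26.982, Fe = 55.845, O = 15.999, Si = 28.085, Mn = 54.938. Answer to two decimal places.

30.79 wt%

Molar mass of (Mn0.29Fe0.71)3Al2Si3O12 = 0.87·54.938 + 2.13·55.845 + 2·26.982 + 3·28.085 + 12·15.999 = 496.953 g/mol.
Each formula unit contains 2.13 Fe, equivalent to 2.13/1 = 2.1300 mol FeO.
M(FeO) = 1×55.845 + 1×15.999 = 71.844 g/mol.
Mass of FeO per formula unit = 2.1300 × 71.844 = 153.028 g.
FeO wt% = 153.028 / 496.953 × 100 = 30.79%.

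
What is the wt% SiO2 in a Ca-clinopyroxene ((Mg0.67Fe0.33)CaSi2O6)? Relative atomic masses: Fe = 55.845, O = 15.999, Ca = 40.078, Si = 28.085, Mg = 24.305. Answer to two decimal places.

52.95 wt%

Molar mass of (Mg0.67Fe0.33)CaSi2O6 = 0.67·24.305 + 0.33·55.845 + 1·40.078 + 2·28.085 + 6·15.999 = 226.955 g/mol.
Each formula unit contains 2 Si, equivalent to 2/1 = 2.0000 mol SiO2.
M(SiO2) = 1×28.085 + 2×15.999 = 60.083 g/mol.
Mass of SiO2 per formula unit = 2.0000 × 60.083 = 120.166 g.
SiO2 wt% = 120.166 / 226.955 × 100 = 52.95%.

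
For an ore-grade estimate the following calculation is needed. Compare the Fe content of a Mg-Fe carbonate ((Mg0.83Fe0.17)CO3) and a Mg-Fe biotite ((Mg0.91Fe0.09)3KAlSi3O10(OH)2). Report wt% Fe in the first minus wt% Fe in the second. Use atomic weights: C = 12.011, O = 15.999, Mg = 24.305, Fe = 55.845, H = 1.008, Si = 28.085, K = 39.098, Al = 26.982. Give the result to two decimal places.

7.05 percentage points

First mineral: 9.494 g Fe in 89.675 g formula = 10.59 wt% Fe.
Second mineral: 15.078 g Fe in 425.770 g formula = 3.54 wt% Fe.
10.59% − 3.54% gives a difference of 7.05 percentage points.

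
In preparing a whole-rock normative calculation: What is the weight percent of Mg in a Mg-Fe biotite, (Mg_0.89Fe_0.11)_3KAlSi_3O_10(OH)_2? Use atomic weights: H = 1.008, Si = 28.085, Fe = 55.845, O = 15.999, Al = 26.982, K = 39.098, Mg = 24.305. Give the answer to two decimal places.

15.17 wt%

Formula mass = 2.67*24.305 + 0.33*55.845 + 1*39.098 + 1*26.982 + 3*28.085 + 12*15.999 + 2*1.008 = 427.662 g/mol, of which 64.894 g is Mg.
So Mg makes up 64.894/427.662 = 0.1517 of the mass, i.e. 15.17%.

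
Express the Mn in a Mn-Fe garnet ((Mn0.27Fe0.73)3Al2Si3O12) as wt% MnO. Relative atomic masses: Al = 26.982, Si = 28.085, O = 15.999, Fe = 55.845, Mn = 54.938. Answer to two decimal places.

11.56 wt%

Formula mass = 497.007 g/mol.
0.81 Mn → 0.8100 mol MnO per formula unit; M(MnO) = 70.937, so MnO mass = 57.459 g.
57.459/497.007 × 100 = 11.56 wt%.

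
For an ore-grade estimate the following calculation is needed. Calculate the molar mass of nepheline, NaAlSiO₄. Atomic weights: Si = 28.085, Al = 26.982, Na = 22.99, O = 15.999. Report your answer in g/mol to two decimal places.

142.05 g/mol

Na: 1 × 22.99 = 22.9900
Al: 1 × 26.982 = 26.9820
Si: 1 × 28.085 = 28.0850
O: 4 × 15.999 = 63.9960
Summing the contributions gives the formula mass.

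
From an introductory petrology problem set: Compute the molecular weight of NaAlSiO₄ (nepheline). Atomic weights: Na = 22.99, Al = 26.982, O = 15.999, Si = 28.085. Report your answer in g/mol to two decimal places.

142.05 g/mol

M = 1*22.99 + 1*26.982 + 1*28.085 + 4*15.999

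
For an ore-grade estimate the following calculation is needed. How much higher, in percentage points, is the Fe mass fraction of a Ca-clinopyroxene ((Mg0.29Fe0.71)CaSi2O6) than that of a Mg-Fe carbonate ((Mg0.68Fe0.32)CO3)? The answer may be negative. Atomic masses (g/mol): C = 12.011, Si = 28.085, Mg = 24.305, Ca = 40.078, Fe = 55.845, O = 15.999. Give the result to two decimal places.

M((Mg0.29Fe0.71)CaSi2O6) = 238.940 g/mol, so wt% Fe = 39.650/238.940 × 100 = 16.59%.
M((Mg0.68Fe0.32)CO3) = 94.406 g/mol, so wt% Fe = 17.870/94.406 × 100 = 18.93%.
16.59 − 18.93 = -2.34 pp.

-2.34 percentage points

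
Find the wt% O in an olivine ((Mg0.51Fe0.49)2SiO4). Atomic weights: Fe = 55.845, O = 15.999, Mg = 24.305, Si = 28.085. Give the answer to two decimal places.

Formula mass = 1.02×24.305 + 0.98×55.845 + 1×28.085 + 4×15.999 = 171.600 g/mol, of which 63.996 g is O.
So O makes up 63.996/171.600 = 0.3729 of the mass, i.e. 37.29%.

37.29 mass %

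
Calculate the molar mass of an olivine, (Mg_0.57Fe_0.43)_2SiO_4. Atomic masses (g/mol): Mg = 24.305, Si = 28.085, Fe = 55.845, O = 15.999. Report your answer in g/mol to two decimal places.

The formula mass is the sum 1.14·24.305 + 0.86·55.845 + 1·28.085 + 4·15.999.

167.82 g/mol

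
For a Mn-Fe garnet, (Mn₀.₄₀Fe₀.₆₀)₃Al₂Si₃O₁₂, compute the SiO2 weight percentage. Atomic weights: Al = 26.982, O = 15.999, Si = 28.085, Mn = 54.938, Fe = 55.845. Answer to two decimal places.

Molar mass of (Mn₀.₄₀Fe₀.₆₀)₃Al₂Si₃O₁₂ = 1.20*54.938 + 1.80*55.845 + 2*26.982 + 3*28.085 + 12*15.999 = 496.654 g/mol.
Each formula unit contains 3 Si, equivalent to 3/1 = 3.0000 mol SiO2.
M(SiO2) = 1×28.085 + 2×15.999 = 60.083 g/mol.
Mass of SiO2 per formula unit = 3.0000 × 60.083 = 180.249 g.
SiO2 wt% = 180.249 / 496.654 × 100 = 36.29%.

36.29 wt%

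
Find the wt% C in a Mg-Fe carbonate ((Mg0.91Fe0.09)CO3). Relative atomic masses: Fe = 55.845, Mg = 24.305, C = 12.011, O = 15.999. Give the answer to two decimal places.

13.78 mass %

Molar mass of (Mg0.91Fe0.09)CO3: 0.91*24.305 + 0.09*55.845 + 1*12.011 + 3*15.999 = 87.152 g/mol.
Mass of C per formula unit: 1 × 12.011 = 12.011 g.
Weight fraction C = 12.011 / 87.152 = 0.1378.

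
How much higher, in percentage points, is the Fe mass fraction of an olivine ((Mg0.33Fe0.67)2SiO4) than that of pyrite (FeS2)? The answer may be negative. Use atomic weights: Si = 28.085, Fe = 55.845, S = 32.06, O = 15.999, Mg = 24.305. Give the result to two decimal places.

First mineral: 74.832 g Fe in 182.955 g formula = 40.90 wt% Fe.
Second mineral: 55.845 g Fe in 119.965 g formula = 46.55 wt% Fe.
40.90% − 46.55% gives a difference of -5.65 percentage points.

-5.65 percentage points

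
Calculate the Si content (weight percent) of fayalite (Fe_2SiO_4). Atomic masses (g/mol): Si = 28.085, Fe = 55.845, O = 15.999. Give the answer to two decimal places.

13.78 weight percent

Formula mass = 2·55.845 + 1·28.085 + 4·15.999 = 203.771 g/mol, of which 28.085 g is Si.
So Si makes up 28.085/203.771 = 0.1378 of the mass, i.e. 13.78%.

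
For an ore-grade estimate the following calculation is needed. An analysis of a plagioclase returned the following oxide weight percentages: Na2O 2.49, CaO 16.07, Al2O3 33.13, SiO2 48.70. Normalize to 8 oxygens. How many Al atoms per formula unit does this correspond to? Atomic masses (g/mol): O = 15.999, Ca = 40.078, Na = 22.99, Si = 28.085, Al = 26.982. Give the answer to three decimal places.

2.49 wt% Na2O ÷ 61.979 g/mol = 0.04017 mol, giving 0.08034 Na and 0.04017 O.
16.07 wt% CaO ÷ 56.077 g/mol = 0.28657 mol, giving 0.28657 Ca and 0.28657 O.
33.13 wt% Al2O3 ÷ 101.961 g/mol = 0.32493 mol, giving 0.64986 Al and 0.97479 O.
48.70 wt% SiO2 ÷ 60.083 g/mol = 0.81055 mol, giving 0.81055 Si and 1.62110 O.
Oxygen sums to 2.92263; scaling by 8/2.92263 = 2.73726 puts the formula on 8 O.
Al: 0.64986 × 2.73726 = 1.779 atoms per formula unit.

1.779 Al apfu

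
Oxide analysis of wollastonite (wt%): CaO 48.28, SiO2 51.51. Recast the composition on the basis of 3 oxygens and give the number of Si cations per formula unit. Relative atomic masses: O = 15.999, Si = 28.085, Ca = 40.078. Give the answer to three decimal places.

0.999 Si apfu

CaO: 48.28/56.077 = 0.86096 mol → 0.86096 mol Ca, 0.86096 mol O.
SiO2: 51.51/60.083 = 0.85731 mol → 0.85731 mol Si, 1.71462 mol O.
Total oxygen = 2.57558 mol. Normalization factor = 3/2.57558 = 1.16479.
Si per 3 O = 0.85731 × 1.16479 = 0.999.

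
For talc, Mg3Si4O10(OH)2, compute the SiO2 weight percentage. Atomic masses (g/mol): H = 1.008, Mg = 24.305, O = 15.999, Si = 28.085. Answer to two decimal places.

Molar mass of Mg3Si4O10(OH)2 = 3·24.305 + 4·28.085 + 12·15.999 + 2·1.008 = 379.259 g/mol.
Each formula unit contains 4 Si, equivalent to 4/1 = 4.0000 mol SiO2.
M(SiO2) = 1×28.085 + 2×15.999 = 60.083 g/mol.
Mass of SiO2 per formula unit = 4.0000 × 60.083 = 240.332 g.
SiO2 wt% = 240.332 / 379.259 × 100 = 63.37%.

63.37 wt%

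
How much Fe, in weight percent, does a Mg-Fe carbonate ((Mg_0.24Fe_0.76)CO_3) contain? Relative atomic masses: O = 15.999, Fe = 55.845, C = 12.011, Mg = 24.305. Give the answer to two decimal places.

39.20 weight percent

M((Mg_0.24Fe_0.76)CO_3) = 108.283 g/mol.
Fe contributes 0.76 × 55.845 = 42.442 g per mole.
42.442/108.283 = 0.3920 → 39.20%.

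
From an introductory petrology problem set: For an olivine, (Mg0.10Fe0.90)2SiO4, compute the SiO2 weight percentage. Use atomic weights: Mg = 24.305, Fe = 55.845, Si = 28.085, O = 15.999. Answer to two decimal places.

Formula mass = 197.463 g/mol.
1 Si → 1.0000 mol SiO2 per formula unit; M(SiO2) = 60.083, so SiO2 mass = 60.083 g.
60.083/197.463 × 100 = 30.43 wt%.

30.43 wt%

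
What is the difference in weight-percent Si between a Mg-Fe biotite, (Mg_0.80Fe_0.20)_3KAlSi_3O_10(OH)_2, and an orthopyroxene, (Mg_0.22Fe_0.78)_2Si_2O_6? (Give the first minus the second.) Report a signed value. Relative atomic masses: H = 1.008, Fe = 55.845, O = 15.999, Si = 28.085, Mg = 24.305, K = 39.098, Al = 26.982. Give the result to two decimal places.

M((Mg_0.80Fe_0.20)_3KAlSi_3O_10(OH)_2) = 436.178 g/mol, so wt% Si = 84.255/436.178 × 100 = 19.32%.
M((Mg_0.22Fe_0.78)_2Si_2O_6) = 249.976 g/mol, so wt% Si = 56.170/249.976 × 100 = 22.47%.
19.32 − 22.47 = -3.15 pp.

-3.15 percentage points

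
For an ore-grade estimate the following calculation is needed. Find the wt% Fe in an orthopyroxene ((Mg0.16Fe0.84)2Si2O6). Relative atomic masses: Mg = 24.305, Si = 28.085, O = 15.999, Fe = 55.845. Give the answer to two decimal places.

36.97 wt%

Formula mass = 0.32·24.305 + 1.68·55.845 + 2·28.085 + 6·15.999 = 253.761 g/mol, of which 93.820 g is Fe.
So Fe makes up 93.820/253.761 = 0.3697 of the mass, i.e. 36.97%.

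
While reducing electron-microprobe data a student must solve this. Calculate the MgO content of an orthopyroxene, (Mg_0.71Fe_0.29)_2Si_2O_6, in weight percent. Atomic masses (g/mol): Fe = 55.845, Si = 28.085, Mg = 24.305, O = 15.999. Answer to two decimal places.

26.13 wt%

M((Mg_0.71Fe_0.29)_2Si_2O_6) = 219.067 g/mol; M(MgO) = 40.304 g/mol.
Moles MgO per formula unit = 1.42 Mg ÷ 1 = 1.4200.
MgO fraction = (1.4200 × 40.304) / 219.067 = 57.232/219.067 = 0.2613.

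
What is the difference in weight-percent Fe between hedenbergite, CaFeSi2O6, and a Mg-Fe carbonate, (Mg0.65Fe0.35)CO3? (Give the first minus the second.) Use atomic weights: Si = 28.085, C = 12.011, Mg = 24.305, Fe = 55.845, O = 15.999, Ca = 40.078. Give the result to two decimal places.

Fe in CaFeSi2O6: molar mass 248.087 g/mol; 1×55.845 = 55.845 g → 22.51 wt%.
Fe in (Mg0.65Fe0.35)CO3: molar mass 95.352 g/mol; 0.35×55.845 = 19.546 g → 20.50 wt%.
Difference = 22.51 − 20.50 = 2.01 percentage points.

2.01 percentage points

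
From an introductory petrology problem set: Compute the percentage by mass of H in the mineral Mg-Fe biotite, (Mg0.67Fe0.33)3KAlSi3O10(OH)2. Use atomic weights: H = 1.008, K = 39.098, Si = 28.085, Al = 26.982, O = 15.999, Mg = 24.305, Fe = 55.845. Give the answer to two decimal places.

0.45 weight percent

Molar mass of (Mg0.67Fe0.33)3KAlSi3O10(OH)2: 2.01·24.305 + 0.99·55.845 + 1·39.098 + 1·26.982 + 3·28.085 + 12·15.999 + 2·1.008 = 448.479 g/mol.
Mass of H per formula unit: 2 × 1.008 = 2.016 g.
Weight fraction H = 2.016 / 448.479 = 0.0045.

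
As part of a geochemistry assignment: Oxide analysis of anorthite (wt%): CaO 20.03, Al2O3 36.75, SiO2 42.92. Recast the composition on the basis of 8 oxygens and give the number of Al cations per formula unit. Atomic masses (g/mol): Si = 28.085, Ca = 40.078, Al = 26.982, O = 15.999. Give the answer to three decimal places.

CaO (M=56.077): mol = 0.35719; Ca = 0.35719, O = 0.35719.
Al2O3 (M=101.961): mol = 0.36043; Al = 0.72086, O = 1.08129.
SiO2 (M=60.083): mol = 0.71435; Si = 0.71435, O = 1.42870.
ΣO = 2.86718; factor = 8/ΣO = 2.79020.
Al apfu = 0.72086 × 2.79020 = 2.011.

2.011 Al apfu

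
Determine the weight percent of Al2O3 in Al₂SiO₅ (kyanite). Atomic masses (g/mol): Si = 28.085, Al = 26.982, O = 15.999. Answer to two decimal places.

Molar mass of Al₂SiO₅ = 2*26.982 + 1*28.085 + 5*15.999 = 162.044 g/mol.
Each formula unit contains 2 Al, equivalent to 2/2 = 1.0000 mol Al2O3.
M(Al2O3) = 2×26.982 + 3×15.999 = 101.961 g/mol.
Mass of Al2O3 per formula unit = 1.0000 × 101.961 = 101.961 g.
Al2O3 wt% = 101.961 / 162.044 × 100 = 62.92%.

62.92 wt%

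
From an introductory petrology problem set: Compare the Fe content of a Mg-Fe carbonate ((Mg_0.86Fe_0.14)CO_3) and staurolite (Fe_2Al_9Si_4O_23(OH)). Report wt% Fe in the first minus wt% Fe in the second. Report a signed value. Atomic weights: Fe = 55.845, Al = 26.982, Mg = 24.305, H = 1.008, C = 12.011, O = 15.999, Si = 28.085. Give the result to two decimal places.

-4.30 percentage points

First mineral: 7.818 g Fe in 88.729 g formula = 8.81 wt% Fe.
Second mineral: 111.690 g Fe in 851.852 g formula = 13.11 wt% Fe.
8.81% − 13.11% gives a difference of -4.30 percentage points.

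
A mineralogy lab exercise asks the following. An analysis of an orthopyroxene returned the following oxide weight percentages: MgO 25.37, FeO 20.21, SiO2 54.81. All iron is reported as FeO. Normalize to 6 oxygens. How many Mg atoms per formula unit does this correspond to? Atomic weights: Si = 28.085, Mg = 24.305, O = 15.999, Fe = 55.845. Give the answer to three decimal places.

1.381 Mg apfu

25.37 wt% MgO ÷ 40.304 g/mol = 0.62947 mol, giving 0.62947 Mg and 0.62947 O.
20.21 wt% FeO ÷ 71.844 g/mol = 0.28130 mol, giving 0.28130 Fe and 0.28130 O.
54.81 wt% SiO2 ÷ 60.083 g/mol = 0.91224 mol, giving 0.91224 Si and 1.82448 O.
Oxygen sums to 2.73525; scaling by 6/2.73525 = 2.19358 puts the formula on 6 O.
Mg: 0.62947 × 2.19358 = 1.381 atoms per formula unit.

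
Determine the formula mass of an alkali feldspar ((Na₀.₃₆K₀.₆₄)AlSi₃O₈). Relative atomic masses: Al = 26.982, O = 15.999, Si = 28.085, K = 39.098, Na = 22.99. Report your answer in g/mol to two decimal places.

272.53 g/mol

The formula mass is the sum 0.36×22.99 + 0.64×39.098 + 1×26.982 + 3×28.085 + 8×15.999.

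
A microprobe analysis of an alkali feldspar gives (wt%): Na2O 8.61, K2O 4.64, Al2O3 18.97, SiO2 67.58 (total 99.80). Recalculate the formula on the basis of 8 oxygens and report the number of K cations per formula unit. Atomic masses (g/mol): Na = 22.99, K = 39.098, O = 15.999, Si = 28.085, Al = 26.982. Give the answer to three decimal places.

0.263 K apfu

Na2O: 8.61/61.979 = 0.13892 mol → 0.27784 mol Na, 0.13892 mol O.
K2O: 4.64/94.195 = 0.04926 mol → 0.09852 mol K, 0.04926 mol O.
Al2O3: 18.97/101.961 = 0.18605 mol → 0.37210 mol Al, 0.55815 mol O.
SiO2: 67.58/60.083 = 1.12478 mol → 1.12478 mol Si, 2.24956 mol O.
Total oxygen = 2.99589 mol. Normalization factor = 8/2.99589 = 2.67033.
K per 8 O = 0.09852 × 2.67033 = 0.263.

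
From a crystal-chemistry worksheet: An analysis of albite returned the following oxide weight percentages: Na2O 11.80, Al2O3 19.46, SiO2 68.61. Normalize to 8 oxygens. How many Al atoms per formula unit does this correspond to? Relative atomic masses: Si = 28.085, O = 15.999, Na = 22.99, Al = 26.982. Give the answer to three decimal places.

11.80 wt% Na2O ÷ 61.979 g/mol = 0.19039 mol, giving 0.38078 Na and 0.19039 O.
19.46 wt% Al2O3 ÷ 101.961 g/mol = 0.19086 mol, giving 0.38172 Al and 0.57258 O.
68.61 wt% SiO2 ÷ 60.083 g/mol = 1.14192 mol, giving 1.14192 Si and 2.28384 O.
Oxygen sums to 3.04681; scaling by 8/3.04681 = 2.62570 puts the formula on 8 O.
Al: 0.38172 × 2.62570 = 1.002 atoms per formula unit.

1.002 Al apfu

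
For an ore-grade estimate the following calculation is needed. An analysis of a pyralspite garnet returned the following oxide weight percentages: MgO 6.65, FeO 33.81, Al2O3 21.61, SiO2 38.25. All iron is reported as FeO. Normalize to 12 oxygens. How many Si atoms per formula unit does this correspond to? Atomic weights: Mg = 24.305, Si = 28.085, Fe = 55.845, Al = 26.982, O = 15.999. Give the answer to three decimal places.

3.002 Si apfu

6.65 wt% MgO ÷ 40.304 g/mol = 0.16500 mol, giving 0.16500 Mg and 0.16500 O.
33.81 wt% FeO ÷ 71.844 g/mol = 0.47060 mol, giving 0.47060 Fe and 0.47060 O.
21.61 wt% Al2O3 ÷ 101.961 g/mol = 0.21194 mol, giving 0.42388 Al and 0.63582 O.
38.25 wt% SiO2 ÷ 60.083 g/mol = 0.63662 mol, giving 0.63662 Si and 1.27324 O.
Oxygen sums to 2.54466; scaling by 12/2.54466 = 4.71576 puts the formula on 12 O.
Si: 0.63662 × 4.71576 = 3.002 atoms per formula unit.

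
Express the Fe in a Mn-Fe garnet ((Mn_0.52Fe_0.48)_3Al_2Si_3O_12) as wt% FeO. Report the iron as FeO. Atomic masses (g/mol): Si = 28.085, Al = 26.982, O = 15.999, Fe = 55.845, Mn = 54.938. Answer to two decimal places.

Molar mass of (Mn_0.52Fe_0.48)_3Al_2Si_3O_12 = 1.56·54.938 + 1.44·55.845 + 2·26.982 + 3·28.085 + 12·15.999 = 496.327 g/mol.
Each formula unit contains 1.44 Fe, equivalent to 1.44/1 = 1.4400 mol FeO.
M(FeO) = 1×55.845 + 1×15.999 = 71.844 g/mol.
Mass of FeO per formula unit = 1.4400 × 71.844 = 103.455 g.
FeO wt% = 103.455 / 496.327 × 100 = 20.84%.

20.84 wt%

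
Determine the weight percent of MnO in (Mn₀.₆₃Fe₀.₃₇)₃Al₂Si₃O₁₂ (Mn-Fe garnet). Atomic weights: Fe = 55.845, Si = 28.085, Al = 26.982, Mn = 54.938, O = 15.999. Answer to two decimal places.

Formula mass = 496.028 g/mol.
1.89 Mn → 1.8900 mol MnO per formula unit; M(MnO) = 70.937, so MnO mass = 134.071 g.
134.071/496.028 × 100 = 27.03 wt%.

27.03 wt%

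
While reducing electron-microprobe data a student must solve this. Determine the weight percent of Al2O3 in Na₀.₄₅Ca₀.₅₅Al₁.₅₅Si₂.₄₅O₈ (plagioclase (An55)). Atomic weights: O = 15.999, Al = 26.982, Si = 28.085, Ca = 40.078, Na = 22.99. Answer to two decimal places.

Formula mass = 271.011 g/mol.
1.55 Al → 0.7750 mol Al2O3 per formula unit; M(Al2O3) = 101.961, so Al2O3 mass = 79.020 g.
79.020/271.011 × 100 = 29.16 wt%.

29.16 wt%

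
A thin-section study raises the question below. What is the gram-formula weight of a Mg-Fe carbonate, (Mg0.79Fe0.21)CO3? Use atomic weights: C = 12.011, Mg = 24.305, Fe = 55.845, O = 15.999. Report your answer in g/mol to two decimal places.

The formula mass is the sum 0.79*24.305 + 0.21*55.845 + 1*12.011 + 3*15.999.

90.94 g/mol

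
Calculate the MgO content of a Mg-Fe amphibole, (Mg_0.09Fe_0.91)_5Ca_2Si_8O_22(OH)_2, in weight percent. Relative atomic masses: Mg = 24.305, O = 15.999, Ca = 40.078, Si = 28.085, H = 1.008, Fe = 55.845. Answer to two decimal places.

1.90 wt%

Molar mass of (Mg_0.09Fe_0.91)_5Ca_2Si_8O_22(OH)_2 = 0.45·24.305 + 4.55·55.845 + 2·40.078 + 8·28.085 + 24·15.999 + 2·1.008 = 955.860 g/mol.
Each formula unit contains 0.45 Mg, equivalent to 0.45/1 = 0.4500 mol MgO.
M(MgO) = 1×24.305 + 1×15.999 = 40.304 g/mol.
Mass of MgO per formula unit = 0.4500 × 40.304 = 18.137 g.
MgO wt% = 18.137 / 955.860 × 100 = 1.90%.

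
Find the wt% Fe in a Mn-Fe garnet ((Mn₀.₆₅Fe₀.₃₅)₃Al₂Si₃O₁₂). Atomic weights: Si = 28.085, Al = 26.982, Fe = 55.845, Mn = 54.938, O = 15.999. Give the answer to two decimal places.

11.82 wt%

Molar mass of (Mn₀.₆₅Fe₀.₃₅)₃Al₂Si₃O₁₂: 1.95*54.938 + 1.05*55.845 + 2*26.982 + 3*28.085 + 12*15.999 = 495.973 g/mol.
Mass of Fe per formula unit: 1.05 × 55.845 = 58.637 g.
Weight fraction Fe = 58.637 / 495.973 = 0.1182.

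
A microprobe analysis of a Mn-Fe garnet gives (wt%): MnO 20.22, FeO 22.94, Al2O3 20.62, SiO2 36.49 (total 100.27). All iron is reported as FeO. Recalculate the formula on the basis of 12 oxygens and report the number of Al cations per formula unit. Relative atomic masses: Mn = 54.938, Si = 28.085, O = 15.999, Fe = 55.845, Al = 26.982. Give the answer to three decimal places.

MnO (M=70.937): mol = 0.28504; Mn = 0.28504, O = 0.28504.
FeO (M=71.844): mol = 0.31930; Fe = 0.31930, O = 0.31930.
Al2O3 (M=101.961): mol = 0.20223; Al = 0.40446, O = 0.60669.
SiO2 (M=60.083): mol = 0.60733; Si = 0.60733, O = 1.21466.
ΣO = 2.42569; factor = 12/ΣO = 4.94705.
Al apfu = 0.40446 × 4.94705 = 2.001.

2.001 Al apfu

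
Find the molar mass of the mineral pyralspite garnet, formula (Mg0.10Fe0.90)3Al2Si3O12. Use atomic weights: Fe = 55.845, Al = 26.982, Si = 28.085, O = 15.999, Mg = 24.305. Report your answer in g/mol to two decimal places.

488.28 g/mol

Mg: 0.30 × 24.305 = 7.2915
Fe: 2.70 × 55.845 = 150.7815
Al: 2 × 26.982 = 53.9640
Si: 3 × 28.085 = 84.2550
O: 12 × 15.999 = 191.9880
Summing the contributions gives the formula mass.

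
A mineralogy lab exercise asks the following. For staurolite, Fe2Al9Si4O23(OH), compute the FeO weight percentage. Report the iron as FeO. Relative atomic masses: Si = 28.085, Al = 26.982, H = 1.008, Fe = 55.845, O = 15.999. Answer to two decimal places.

16.87 wt%

Formula mass = 851.852 g/mol.
2 Fe → 2.0000 mol FeO per formula unit; M(FeO) = 71.844, so FeO mass = 143.688 g.
143.688/851.852 × 100 = 16.87 wt%.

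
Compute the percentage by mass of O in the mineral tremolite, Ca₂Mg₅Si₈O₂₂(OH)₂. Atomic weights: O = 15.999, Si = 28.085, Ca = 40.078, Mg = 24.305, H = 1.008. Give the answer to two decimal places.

47.27 weight percent

M(Ca₂Mg₅Si₈O₂₂(OH)₂) = 812.353 g/mol.
O contributes 24 × 15.999 = 383.976 g per mole.
383.976/812.353 = 0.4727 → 47.27%.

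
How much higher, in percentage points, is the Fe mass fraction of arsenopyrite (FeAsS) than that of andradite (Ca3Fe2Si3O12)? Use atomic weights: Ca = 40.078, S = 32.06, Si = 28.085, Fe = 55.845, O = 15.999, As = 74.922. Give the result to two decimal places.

First mineral: 55.845 g Fe in 162.827 g formula = 34.30 wt% Fe.
Second mineral: 111.690 g Fe in 508.167 g formula = 21.98 wt% Fe.
34.30% − 21.98% gives a difference of 12.32 percentage points.

12.32 percentage points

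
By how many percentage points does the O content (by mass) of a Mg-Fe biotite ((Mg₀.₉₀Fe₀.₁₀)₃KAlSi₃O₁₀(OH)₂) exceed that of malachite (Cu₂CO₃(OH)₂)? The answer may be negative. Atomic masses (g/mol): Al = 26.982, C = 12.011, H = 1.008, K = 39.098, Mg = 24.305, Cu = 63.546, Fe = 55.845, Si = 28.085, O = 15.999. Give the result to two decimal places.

O in (Mg₀.₉₀Fe₀.₁₀)₃KAlSi₃O₁₀(OH)₂: molar mass 426.716 g/mol; 12×15.999 = 191.988 g → 44.99 wt%.
O in Cu₂CO₃(OH)₂: molar mass 221.114 g/mol; 5×15.999 = 79.995 g → 36.18 wt%.
Difference = 44.99 − 36.18 = 8.81 percentage points.

8.81 percentage points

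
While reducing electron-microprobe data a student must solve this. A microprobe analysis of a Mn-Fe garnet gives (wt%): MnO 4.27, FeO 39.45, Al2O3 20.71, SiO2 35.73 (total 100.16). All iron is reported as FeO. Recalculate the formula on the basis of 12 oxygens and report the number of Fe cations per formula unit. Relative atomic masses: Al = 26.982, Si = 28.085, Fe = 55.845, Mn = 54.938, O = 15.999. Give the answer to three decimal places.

4.27 wt% MnO ÷ 70.937 g/mol = 0.06019 mol, giving 0.06019 Mn and 0.06019 O.
39.45 wt% FeO ÷ 71.844 g/mol = 0.54911 mol, giving 0.54911 Fe and 0.54911 O.
20.71 wt% Al2O3 ÷ 101.961 g/mol = 0.20312 mol, giving 0.40624 Al and 0.60936 O.
35.73 wt% SiO2 ÷ 60.083 g/mol = 0.59468 mol, giving 0.59468 Si and 1.18936 O.
Oxygen sums to 2.40802; scaling by 12/2.40802 = 4.98335 puts the formula on 12 O.
Fe: 0.54911 × 4.98335 = 2.736 atoms per formula unit.

2.736 Fe apfu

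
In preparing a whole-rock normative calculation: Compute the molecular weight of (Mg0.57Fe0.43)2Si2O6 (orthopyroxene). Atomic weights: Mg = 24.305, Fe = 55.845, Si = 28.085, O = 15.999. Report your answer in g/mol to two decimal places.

M = 1.14*24.305 + 0.86*55.845 + 2*28.085 + 6*15.999

227.90 g/mol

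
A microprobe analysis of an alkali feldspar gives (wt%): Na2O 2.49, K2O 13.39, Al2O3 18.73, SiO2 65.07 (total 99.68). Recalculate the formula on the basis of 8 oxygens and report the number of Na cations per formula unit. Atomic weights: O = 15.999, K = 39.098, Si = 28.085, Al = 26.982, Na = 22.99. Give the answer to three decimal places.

2.49 wt% Na2O ÷ 61.979 g/mol = 0.04017 mol, giving 0.08034 Na and 0.04017 O.
13.39 wt% K2O ÷ 94.195 g/mol = 0.14215 mol, giving 0.28430 K and 0.14215 O.
18.73 wt% Al2O3 ÷ 101.961 g/mol = 0.18370 mol, giving 0.36740 Al and 0.55110 O.
65.07 wt% SiO2 ÷ 60.083 g/mol = 1.08300 mol, giving 1.08300 Si and 2.16600 O.
Oxygen sums to 2.89942; scaling by 8/2.89942 = 2.75917 puts the formula on 8 O.
Na: 0.08034 × 2.75917 = 0.222 atoms per formula unit.

0.222 Na apfu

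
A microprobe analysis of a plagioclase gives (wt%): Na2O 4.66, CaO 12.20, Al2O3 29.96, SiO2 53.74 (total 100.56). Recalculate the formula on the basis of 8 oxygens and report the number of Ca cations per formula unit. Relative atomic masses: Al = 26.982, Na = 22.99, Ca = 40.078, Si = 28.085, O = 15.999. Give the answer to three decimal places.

Na2O: 4.66/61.979 = 0.07519 mol → 0.15038 mol Na, 0.07519 mol O.
CaO: 12.20/56.077 = 0.21756 mol → 0.21756 mol Ca, 0.21756 mol O.
Al2O3: 29.96/101.961 = 0.29384 mol → 0.58768 mol Al, 0.88152 mol O.
SiO2: 53.74/60.083 = 0.89443 mol → 0.89443 mol Si, 1.78886 mol O.
Total oxygen = 2.96313 mol. Normalization factor = 8/2.96313 = 2.69985.
Ca per 8 O = 0.21756 × 2.69985 = 0.587.

0.587 Ca apfu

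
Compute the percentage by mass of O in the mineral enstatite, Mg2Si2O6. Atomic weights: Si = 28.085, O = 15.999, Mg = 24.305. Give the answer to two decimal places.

Molar mass of Mg2Si2O6: 2×24.305 + 2×28.085 + 6×15.999 = 200.774 g/mol.
Mass of O per formula unit: 6 × 15.999 = 95.994 g.
Weight fraction O = 95.994 / 200.774 = 0.4781.

47.81 weight percent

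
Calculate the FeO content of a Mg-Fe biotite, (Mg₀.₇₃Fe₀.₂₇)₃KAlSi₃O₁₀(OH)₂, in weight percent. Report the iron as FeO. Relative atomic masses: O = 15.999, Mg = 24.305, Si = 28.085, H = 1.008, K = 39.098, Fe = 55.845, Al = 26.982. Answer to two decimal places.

Formula mass = 442.801 g/mol.
0.81 Fe → 0.8100 mol FeO per formula unit; M(FeO) = 71.844, so FeO mass = 58.194 g.
58.194/442.801 × 100 = 13.14 wt%.

13.14 wt%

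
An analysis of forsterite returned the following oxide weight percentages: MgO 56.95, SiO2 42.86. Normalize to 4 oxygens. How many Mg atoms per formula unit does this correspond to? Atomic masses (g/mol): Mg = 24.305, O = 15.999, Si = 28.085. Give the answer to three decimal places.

MgO: 56.95/40.304 = 1.41301 mol → 1.41301 mol Mg, 1.41301 mol O.
SiO2: 42.86/60.083 = 0.71335 mol → 0.71335 mol Si, 1.42670 mol O.
Total oxygen = 2.83971 mol. Normalization factor = 4/2.83971 = 1.40859.
Mg per 4 O = 1.41301 × 1.40859 = 1.990.

1.990 Mg apfu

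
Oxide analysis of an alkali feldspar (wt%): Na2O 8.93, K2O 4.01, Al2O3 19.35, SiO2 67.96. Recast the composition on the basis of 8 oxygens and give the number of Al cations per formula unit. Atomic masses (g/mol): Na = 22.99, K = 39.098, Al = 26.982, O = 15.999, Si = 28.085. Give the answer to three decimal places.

1.006 Al apfu

Na2O: 8.93/61.979 = 0.14408 mol → 0.28816 mol Na, 0.14408 mol O.
K2O: 4.01/94.195 = 0.04257 mol → 0.08514 mol K, 0.04257 mol O.
Al2O3: 19.35/101.961 = 0.18978 mol → 0.37956 mol Al, 0.56934 mol O.
SiO2: 67.96/60.083 = 1.13110 mol → 1.13110 mol Si, 2.26220 mol O.
Total oxygen = 3.01819 mol. Normalization factor = 8/3.01819 = 2.65060.
Al per 8 O = 0.37956 × 2.65060 = 1.006.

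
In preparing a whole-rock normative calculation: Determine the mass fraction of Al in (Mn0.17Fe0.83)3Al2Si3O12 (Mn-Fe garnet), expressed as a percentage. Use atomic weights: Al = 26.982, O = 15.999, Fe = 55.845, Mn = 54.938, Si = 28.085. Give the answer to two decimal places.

10.85 mass %

Molar mass of (Mn0.17Fe0.83)3Al2Si3O12: 0.51×54.938 + 2.49×55.845 + 2×26.982 + 3×28.085 + 12×15.999 = 497.279 g/mol.
Mass of Al per formula unit: 2 × 26.982 = 53.964 g.
Weight fraction Al = 53.964 / 497.279 = 0.1085.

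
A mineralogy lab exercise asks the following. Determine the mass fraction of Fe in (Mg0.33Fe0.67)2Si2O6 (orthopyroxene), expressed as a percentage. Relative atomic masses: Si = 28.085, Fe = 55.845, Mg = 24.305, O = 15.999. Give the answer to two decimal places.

30.79 weight percent

M((Mg0.33Fe0.67)2Si2O6) = 243.038 g/mol.
Fe contributes 1.34 × 55.845 = 74.832 g per mole.
74.832/243.038 = 0.3079 → 30.79%.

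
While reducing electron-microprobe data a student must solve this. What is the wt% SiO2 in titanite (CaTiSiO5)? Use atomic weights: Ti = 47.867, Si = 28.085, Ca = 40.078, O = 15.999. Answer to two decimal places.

M(CaTiSiO5) = 196.025 g/mol; M(SiO2) = 60.083 g/mol.
Moles SiO2 per formula unit = 1 Si ÷ 1 = 1.0000.
SiO2 fraction = (1.0000 × 60.083) / 196.025 = 60.083/196.025 = 0.3065.

30.65 wt%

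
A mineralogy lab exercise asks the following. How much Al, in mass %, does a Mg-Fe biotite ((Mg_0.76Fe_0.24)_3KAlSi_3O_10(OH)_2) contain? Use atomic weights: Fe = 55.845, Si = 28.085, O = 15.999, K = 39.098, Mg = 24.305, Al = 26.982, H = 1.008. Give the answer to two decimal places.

Molar mass of (Mg_0.76Fe_0.24)_3KAlSi_3O_10(OH)_2: 2.28*24.305 + 0.72*55.845 + 1*39.098 + 1*26.982 + 3*28.085 + 12*15.999 + 2*1.008 = 439.963 g/mol.
Mass of Al per formula unit: 1 × 26.982 = 26.982 g.
Weight fraction Al = 26.982 / 439.963 = 0.0613.

6.13 mass %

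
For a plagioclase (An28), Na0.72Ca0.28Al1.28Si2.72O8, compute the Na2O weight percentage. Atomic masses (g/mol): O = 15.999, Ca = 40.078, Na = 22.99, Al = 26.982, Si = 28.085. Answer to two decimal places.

8.37 wt%

M(Na0.72Ca0.28Al1.28Si2.72O8) = 266.695 g/mol; M(Na2O) = 61.979 g/mol.
Moles Na2O per formula unit = 0.72 Na ÷ 2 = 0.3600.
Na2O fraction = (0.3600 × 61.979) / 266.695 = 22.312/266.695 = 0.0837.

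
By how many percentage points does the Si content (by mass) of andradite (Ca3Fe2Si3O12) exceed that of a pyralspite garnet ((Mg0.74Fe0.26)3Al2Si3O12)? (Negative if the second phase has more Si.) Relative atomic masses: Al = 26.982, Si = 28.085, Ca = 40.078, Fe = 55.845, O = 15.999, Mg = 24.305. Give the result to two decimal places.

-3.12 percentage points

M(Ca3Fe2Si3O12) = 508.167 g/mol, so wt% Si = 84.255/508.167 × 100 = 16.58%.
M((Mg0.74Fe0.26)3Al2Si3O12) = 427.723 g/mol, so wt% Si = 84.255/427.723 × 100 = 19.70%.
16.58 − 19.70 = -3.12 pp.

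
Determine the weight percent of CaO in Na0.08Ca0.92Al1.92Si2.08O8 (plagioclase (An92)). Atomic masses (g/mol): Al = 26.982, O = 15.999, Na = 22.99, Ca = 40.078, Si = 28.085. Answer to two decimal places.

18.63 wt%

Molar mass of Na0.08Ca0.92Al1.92Si2.08O8 = 0.08×22.99 + 0.92×40.078 + 1.92×26.982 + 2.08×28.085 + 8×15.999 = 276.925 g/mol.
Each formula unit contains 0.92 Ca, equivalent to 0.92/1 = 0.9200 mol CaO.
M(CaO) = 1×40.078 + 1×15.999 = 56.077 g/mol.
Mass of CaO per formula unit = 0.9200 × 56.077 = 51.591 g.
CaO wt% = 51.591 / 276.925 × 100 = 18.63%.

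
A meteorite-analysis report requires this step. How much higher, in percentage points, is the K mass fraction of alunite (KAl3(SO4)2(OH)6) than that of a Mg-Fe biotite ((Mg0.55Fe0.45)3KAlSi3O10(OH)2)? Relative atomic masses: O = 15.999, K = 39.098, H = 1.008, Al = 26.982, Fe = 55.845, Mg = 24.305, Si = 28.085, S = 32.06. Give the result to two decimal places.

K in KAl3(SO4)2(OH)6: molar mass 414.198 g/mol; 1×39.098 = 39.098 g → 9.44 wt%.
K in (Mg0.55Fe0.45)3KAlSi3O10(OH)2: molar mass 459.833 g/mol; 1×39.098 = 39.098 g → 8.50 wt%.
Difference = 9.44 − 8.50 = 0.94 percentage points.

0.94 percentage points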